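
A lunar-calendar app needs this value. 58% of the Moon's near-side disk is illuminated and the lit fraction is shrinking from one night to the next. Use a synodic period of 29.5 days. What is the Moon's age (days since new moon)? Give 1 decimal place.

21.4 days

cos θ = 1 − 2f = -0.160, giving a principal value of 99.2°.
Waning ⇒ past full, so θ = 360° − 99.2° = 260.8°.
Age = 29.5 × 260.8°/360° ≈ 21.37 days.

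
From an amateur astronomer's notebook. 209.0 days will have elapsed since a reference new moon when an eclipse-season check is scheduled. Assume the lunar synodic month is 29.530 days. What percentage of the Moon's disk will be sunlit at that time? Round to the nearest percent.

6%

209.0/29.530 = 7.078 lunations, so 7 complete cycles and 2.29 d into the next.
The Moon has covered 2.29/29.530 of its cycle, so θ ≈ 360° × 2.29/29.530 = 27.9°.
With cos θ = 0.884, the lit fraction is (1 − 0.884)/2 ≈ 0.058, so 6%.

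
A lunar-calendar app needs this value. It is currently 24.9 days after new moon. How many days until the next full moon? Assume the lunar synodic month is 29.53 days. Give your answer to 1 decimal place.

Full moon occurs at elongation 180°, i.e. at age 29.53 × 180/360 = 14.765 d.
Already past this cycle's full moon; the next is at 14.765 + 29.53 = 44.295 d, so 44.295 − 24.9 = 19.395 days.

19.4 days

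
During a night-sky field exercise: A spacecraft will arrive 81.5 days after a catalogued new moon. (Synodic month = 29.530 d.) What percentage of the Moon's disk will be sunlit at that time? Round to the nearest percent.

Reduce mod P: 81.5 − 2×29.530 = 22.44 d into the current lunation.
The Moon has covered 22.44/29.530 of its cycle, so θ ≈ 360° × 22.44/29.530 = 273.6°.
With cos θ = 0.062, the lit fraction is (1 − 0.062)/2 ≈ 0.469, so 47%.

47%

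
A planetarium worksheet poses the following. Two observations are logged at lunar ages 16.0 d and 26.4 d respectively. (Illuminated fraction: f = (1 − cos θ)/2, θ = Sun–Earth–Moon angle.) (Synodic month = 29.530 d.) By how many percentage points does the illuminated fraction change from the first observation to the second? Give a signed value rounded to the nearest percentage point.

-88 pp

θ₁ = 360° × 16.0/29.530 = 195.1°, f₁ = (1 − cos θ₁)/2 = 0.983.
θ₂ = 360° × 26.4/29.530 = 321.8°, f₂ = (1 − cos θ₂)/2 = 0.107.
Change = f₂ − f₁ = -0.876 → -88 percentage points.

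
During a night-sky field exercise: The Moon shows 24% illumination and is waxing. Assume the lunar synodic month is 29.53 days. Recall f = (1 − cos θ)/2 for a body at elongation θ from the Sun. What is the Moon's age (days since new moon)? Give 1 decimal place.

From f = (1 − cos θ)/2: cos θ = 1 − 2×0.24 = 0.520; arccos → 58.7°.
Before full moon the principal value applies: θ = 58.7°.
Age = 29.53 × 58.7°/360° ≈ 4.81 days.

4.8 days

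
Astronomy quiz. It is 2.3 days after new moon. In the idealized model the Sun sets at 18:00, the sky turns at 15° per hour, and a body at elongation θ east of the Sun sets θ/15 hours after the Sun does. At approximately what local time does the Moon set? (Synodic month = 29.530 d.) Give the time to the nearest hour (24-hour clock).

Phase angle: θ = 360°·(2.3 d)/(29.530 d) = 28.0°.
The Moon trails the Sun by θ/15 = 28.0/15 ≈ 1.87 hours.
18:00 + 1.87 h ≈ 19:52 → 20:00 to the nearest hour.

20:00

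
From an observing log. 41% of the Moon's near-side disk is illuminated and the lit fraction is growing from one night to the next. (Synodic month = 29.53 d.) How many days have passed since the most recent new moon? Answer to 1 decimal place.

6.5 days

From f = (1 − cos θ)/2: cos θ = 1 − 2×0.41 = 0.180; arccos → 79.6°.
Before full moon the principal value applies: θ = 79.6°.
That fraction of the synodic month is 79.6/360 × 29.53 d ≈ 6.53 d.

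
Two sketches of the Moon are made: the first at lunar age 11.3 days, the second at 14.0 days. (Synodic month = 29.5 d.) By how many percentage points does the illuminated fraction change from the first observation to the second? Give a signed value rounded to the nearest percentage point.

+12 pp

First observation: θ = 360°·11.3/29.5 = 137.9°, so f = 0.871.
Second observation: θ = 170.8°, f = 0.994.
Δf = 0.994 − 0.871 = +0.123, i.e. +12 pp.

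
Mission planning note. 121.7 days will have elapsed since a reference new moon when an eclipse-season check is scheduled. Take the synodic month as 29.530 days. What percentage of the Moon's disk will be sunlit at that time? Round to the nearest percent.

Reduce mod P: 121.7 − 4×29.530 = 3.58 d into the current lunation.
The Moon has covered 3.58/29.530 of its cycle, so θ ≈ 360° × 3.58/29.530 = 43.6°.
With cos θ = 0.724, the lit fraction is (1 − 0.724)/2 ≈ 0.138, so 14%.

14%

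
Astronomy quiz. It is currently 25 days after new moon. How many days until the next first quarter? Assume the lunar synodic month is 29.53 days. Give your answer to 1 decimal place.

First quarter is 0.25 of the way through the cycle: age 0.25 × 29.53 = 7.383 d.
This lunation's first quarter (7.383 d) has passed, so add one period: 36.913 − 25 = 11.913 days.

11.9 days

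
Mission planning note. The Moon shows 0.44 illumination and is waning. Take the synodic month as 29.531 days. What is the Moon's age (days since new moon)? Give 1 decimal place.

22.7 days

Invert f = (1 − cos θ)/2 to get cos θ = 1 − 2(0.44) = 0.120, hence θ₀ = arccos 0.120 = 83.1°.
Since the Moon is past full (waning), take the reflex angle: θ = 360° − 83.1° = 276.9°.
That fraction of the synodic month is 276.9/360 × 29.531 d ≈ 22.71 d.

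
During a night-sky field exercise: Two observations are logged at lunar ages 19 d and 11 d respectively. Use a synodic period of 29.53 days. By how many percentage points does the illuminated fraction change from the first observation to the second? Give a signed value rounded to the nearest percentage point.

First observation: θ = 360°·19/29.53 = 231.6°, so f = 0.810.
Second observation: θ = 134.1°, f = 0.848.
Δf = 0.848 − 0.810 = +0.038, i.e. +4 pp.

+4 pp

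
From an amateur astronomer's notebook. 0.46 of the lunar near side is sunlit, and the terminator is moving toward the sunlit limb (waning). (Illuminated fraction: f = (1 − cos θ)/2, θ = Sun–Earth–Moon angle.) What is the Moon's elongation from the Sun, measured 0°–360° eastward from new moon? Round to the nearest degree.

275°

From f = (1 − cos θ)/2: cos θ = 1 − 2×0.46 = 0.080; arccos → 85.4°.
Since the Moon is past full (waning), take the reflex angle: θ = 360° − 85.4° = 274.6°.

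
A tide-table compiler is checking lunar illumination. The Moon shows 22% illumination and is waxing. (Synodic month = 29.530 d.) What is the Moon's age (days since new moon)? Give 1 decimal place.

From f = (1 − cos θ)/2: cos θ = 1 − 2×0.22 = 0.560; arccos → 55.9°.
The Moon is waxing (0°–180°), so θ = 55.9° directly.
At 360°/29.530 d per day, 55.9° corresponds to 4.59 days.

4.6 days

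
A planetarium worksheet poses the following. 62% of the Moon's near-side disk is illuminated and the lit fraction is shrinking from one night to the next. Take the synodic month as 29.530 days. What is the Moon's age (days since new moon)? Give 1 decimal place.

cos θ = 1 − 2f = -0.240, giving a principal value of 103.9°.
A waning Moon lies in 180°–360°, so θ = 360° − 103.9° = 256.1°.
Age = 29.530 × 256.1°/360° ≈ 21.01 days.

21.0 days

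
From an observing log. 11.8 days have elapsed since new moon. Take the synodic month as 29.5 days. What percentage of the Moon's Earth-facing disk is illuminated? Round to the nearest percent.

Elongation θ = 360° × 11.8/29.5 ≈ 144.0°.
cos 144.0° = (-0.809), so f = (1 − (-0.809))/2 = 0.905, so 90%.

90%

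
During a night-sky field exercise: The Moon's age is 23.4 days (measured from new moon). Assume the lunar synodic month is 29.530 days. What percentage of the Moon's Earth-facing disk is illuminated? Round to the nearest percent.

Phase angle: θ = 360°·(23.4 d)/(29.530 d) = 285.3°.
cos 285.3° = 0.263, so f = (1 − 0.263)/2 = 0.368, so 37%.

37%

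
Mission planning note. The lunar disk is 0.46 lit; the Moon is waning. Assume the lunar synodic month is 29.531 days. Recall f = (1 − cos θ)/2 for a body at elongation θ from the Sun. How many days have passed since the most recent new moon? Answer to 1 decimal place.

22.5 days

Invert f = (1 − cos θ)/2 to get cos θ = 1 − 2(0.46) = 0.080, hence θ₀ = arccos 0.080 = 85.4°.
Waning ⇒ past full, so θ = 360° − 85.4° = 274.6°.
Age = 29.531 × 274.6°/360° ≈ 22.52 days.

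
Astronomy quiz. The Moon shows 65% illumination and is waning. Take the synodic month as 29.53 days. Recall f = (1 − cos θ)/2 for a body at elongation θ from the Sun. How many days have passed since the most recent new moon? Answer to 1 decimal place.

Invert f = (1 − cos θ)/2 to get cos θ = 1 − 2(0.65) = -0.300, hence θ₀ = arccos -0.300 = 107.5°.
Since the Moon is past full (waning), take the reflex angle: θ = 360° − 107.5° = 252.5°.
At 360°/29.53 d per day, 252.5° corresponds to 20.72 days.

20.7 days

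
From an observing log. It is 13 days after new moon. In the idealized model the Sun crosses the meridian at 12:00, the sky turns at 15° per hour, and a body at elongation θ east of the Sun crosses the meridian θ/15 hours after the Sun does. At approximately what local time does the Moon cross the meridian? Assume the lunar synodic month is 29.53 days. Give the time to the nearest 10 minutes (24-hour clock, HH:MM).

Phase angle: θ = 360°·(13 d)/(29.53 d) = 158.5°.
Delay after the Sun = 158.5° / (15°/h) ≈ 10.57 h.
12:00 + 10.566 h ≈ 22:34 → 22:30 to the nearest ten minutes.

22:30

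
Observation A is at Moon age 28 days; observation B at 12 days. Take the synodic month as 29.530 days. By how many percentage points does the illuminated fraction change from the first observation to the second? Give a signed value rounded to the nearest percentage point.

First observation: θ = 360°·28/29.530 = 341.3°, so f = 0.026.
Second observation: θ = 146.3°, f = 0.916.
Δf = 0.916 − 0.026 = +0.890, i.e. +89 pp.

+89 pp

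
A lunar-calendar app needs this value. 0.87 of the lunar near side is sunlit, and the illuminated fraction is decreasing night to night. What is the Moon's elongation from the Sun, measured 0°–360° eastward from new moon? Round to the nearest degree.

Invert f = (1 − cos θ)/2 to get cos θ = 1 − 2(0.87) = -0.740, hence θ₀ = arccos -0.740 = 137.7°.
Waning ⇒ past full, so θ = 360° − 137.7° = 222.3°.

222°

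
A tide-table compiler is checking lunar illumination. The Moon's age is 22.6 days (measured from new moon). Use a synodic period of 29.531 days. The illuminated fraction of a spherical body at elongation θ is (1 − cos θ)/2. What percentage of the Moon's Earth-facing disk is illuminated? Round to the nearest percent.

Elongation θ = 360° × 22.6/29.531 ≈ 275.5°.
cos 275.5° = 0.096, so f = (1 − 0.096)/2 = 0.452, so 45%.

45%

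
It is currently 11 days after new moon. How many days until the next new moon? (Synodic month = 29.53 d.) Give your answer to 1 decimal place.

One full lunation from the last new moon is 29.53 d; remaining = 29.53 − 11 = 18.530 d.

18.5 days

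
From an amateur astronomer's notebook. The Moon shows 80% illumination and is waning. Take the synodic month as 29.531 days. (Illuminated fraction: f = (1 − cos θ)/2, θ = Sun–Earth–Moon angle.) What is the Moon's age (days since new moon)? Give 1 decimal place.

From f = (1 − cos θ)/2: cos θ = 1 − 2×0.80 = -0.600; arccos → 126.9°.
Waning ⇒ past full, so θ = 360° − 126.9° = 233.1°.
At 360°/29.531 d per day, 233.1° corresponds to 19.12 days.

19.1 days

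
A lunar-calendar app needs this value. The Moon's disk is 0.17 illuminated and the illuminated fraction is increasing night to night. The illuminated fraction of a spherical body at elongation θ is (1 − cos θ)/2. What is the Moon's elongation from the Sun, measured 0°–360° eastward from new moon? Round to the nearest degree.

49°

From f = (1 − cos θ)/2: cos θ = 1 − 2×0.17 = 0.660; arccos → 48.7°.
Waxing ⇒ before full, so θ = 48.7°.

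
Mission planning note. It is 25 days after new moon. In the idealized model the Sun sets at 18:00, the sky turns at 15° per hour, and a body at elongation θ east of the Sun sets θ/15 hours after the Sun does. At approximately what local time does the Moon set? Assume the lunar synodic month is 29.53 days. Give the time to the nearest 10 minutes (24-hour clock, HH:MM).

14:20

Phase angle: θ = 360°·(25 d)/(29.53 d) = 304.8°.
At 15° of sky rotation per hour, 304.8° corresponds to a 20.32 h lag.
18:00 + 20.318 h ≈ 14:19 → 14:20 to the nearest ten minutes.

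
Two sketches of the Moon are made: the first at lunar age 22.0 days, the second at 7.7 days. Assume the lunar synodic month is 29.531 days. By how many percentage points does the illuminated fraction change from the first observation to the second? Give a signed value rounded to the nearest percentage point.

+2 percentage points

First observation: θ = 360°·22.0/29.531 = 268.2°, so f = 0.516.
Second observation: θ = 93.9°, f = 0.534.
Δf = 0.534 − 0.516 = +0.018, i.e. +2 pp.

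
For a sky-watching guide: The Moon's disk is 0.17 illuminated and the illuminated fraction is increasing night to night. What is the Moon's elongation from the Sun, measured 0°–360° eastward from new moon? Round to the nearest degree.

49°

Invert f = (1 − cos θ)/2 to get cos θ = 1 − 2(0.17) = 0.660, hence θ₀ = arccos 0.660 = 48.7°.
The Moon is waxing (0°–180°), so θ = 48.7° directly.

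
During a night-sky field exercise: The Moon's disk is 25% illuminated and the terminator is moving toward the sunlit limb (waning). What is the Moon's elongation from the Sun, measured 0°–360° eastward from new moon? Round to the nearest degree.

cos θ = 1 − 2f = 0.500, giving a principal value of 60.0°.
Since the Moon is past full (waning), take the reflex angle: θ = 360° − 60.0° = 300.0°.

300°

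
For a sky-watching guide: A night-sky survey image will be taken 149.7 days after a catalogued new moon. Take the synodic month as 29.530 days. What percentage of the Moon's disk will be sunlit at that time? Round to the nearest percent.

5%

149.7 d spans 5 complete synodic months (5 × 29.530 = 147.65 d) plus 2.05 d.
Phase angle: θ = 360°·(2.05 d)/(29.530 d) = 25.0°.
With cos θ = 0.906, the lit fraction is (1 − 0.906)/2 ≈ 0.047, so 5%.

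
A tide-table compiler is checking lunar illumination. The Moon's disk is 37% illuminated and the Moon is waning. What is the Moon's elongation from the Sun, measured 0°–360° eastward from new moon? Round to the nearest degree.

285°

From f = (1 − cos θ)/2: cos θ = 1 − 2×0.37 = 0.260; arccos → 74.9°.
A waning Moon lies in 180°–360°, so θ = 360° − 74.9° = 285.1°.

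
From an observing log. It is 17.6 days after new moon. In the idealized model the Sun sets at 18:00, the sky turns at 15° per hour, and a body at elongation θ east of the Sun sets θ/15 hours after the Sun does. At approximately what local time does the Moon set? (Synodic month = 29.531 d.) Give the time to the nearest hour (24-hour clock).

Elongation θ = 360° × 17.6/29.531 ≈ 214.6°.
At 15° of sky rotation per hour, 214.6° corresponds to a 14.30 h lag.
18:00 + 14.30 h ≈ 08:18 → 08:00 to the nearest hour.

08:00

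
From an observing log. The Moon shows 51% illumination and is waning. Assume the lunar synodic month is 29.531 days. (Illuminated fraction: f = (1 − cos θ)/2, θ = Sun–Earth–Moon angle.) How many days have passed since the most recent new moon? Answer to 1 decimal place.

22.1 days

Invert f = (1 − cos θ)/2 to get cos θ = 1 − 2(0.51) = -0.020, hence θ₀ = arccos -0.020 = 91.1°.
Waning ⇒ past full, so θ = 360° − 91.1° = 268.9°.
Age = 29.531 × 268.9°/360° ≈ 22.05 days.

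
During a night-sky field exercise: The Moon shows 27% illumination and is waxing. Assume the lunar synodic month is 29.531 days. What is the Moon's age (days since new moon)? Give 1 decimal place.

cos θ = 1 − 2f = 0.460, giving a principal value of 62.6°.
Waxing ⇒ before full, so θ = 62.6°.
Age = 29.531 × 62.6°/360° ≈ 5.14 days.

5.1 days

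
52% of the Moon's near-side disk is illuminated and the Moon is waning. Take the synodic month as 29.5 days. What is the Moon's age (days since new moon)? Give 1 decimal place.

Invert f = (1 − cos θ)/2 to get cos θ = 1 − 2(0.52) = -0.040, hence θ₀ = arccos -0.040 = 92.3°.
Since the Moon is past full (waning), take the reflex angle: θ = 360° − 92.3° = 267.7°.
Age = 29.5 × 267.7°/360° ≈ 21.94 days.

21.9 days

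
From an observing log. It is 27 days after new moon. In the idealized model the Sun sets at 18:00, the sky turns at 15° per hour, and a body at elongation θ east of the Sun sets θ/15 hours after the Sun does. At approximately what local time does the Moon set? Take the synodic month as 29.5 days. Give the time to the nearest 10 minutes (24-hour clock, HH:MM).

The Moon has covered 27/29.5 of its cycle, so θ ≈ 360° × 27/29.5 = 329.5°.
At 15° of sky rotation per hour, 329.5° corresponds to a 21.97 h lag.
18:00 + 21.966 h ≈ 15:58 → 16:00 to the nearest ten minutes.

16:00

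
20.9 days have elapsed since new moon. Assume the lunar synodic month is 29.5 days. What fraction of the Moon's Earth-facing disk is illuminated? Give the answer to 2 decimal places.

0.63

Phase angle: θ = 360°·(20.9 d)/(29.5 d) = 255.1°.
cos 255.1° = (-0.258), so f = (1 − (-0.258))/2 = 0.629.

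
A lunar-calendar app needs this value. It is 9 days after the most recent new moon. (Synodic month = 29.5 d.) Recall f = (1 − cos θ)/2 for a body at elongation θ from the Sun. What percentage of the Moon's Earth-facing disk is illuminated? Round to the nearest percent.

67%

Phase angle: θ = 360°·(9 d)/(29.5 d) = 109.8°.
With cos θ = (-0.339), the lit fraction is (1 − (-0.339))/2 ≈ 0.670, so 67%.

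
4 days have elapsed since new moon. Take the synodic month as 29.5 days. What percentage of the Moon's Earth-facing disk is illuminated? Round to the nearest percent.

Elongation θ = 360° × 4/29.5 ≈ 48.8°.
With cos θ = 0.659, the lit fraction is (1 − 0.659)/2 ≈ 0.171, so 17%.

17%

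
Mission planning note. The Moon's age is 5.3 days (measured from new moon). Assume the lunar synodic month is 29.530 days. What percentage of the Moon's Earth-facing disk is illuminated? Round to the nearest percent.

29%

Phase angle: θ = 360°·(5.3 d)/(29.530 d) = 64.6°.
cos 64.6° = 0.429, so f = (1 − 0.429)/2 = 0.286, so 29%.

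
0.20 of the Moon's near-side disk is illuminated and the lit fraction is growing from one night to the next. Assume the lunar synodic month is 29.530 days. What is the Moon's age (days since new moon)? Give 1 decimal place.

From f = (1 − cos θ)/2: cos θ = 1 − 2×0.20 = 0.600; arccos → 53.1°.
The Moon is waxing (0°–180°), so θ = 53.1° directly.
Age = 29.530 × 53.1°/360° ≈ 4.36 days.

4.4 days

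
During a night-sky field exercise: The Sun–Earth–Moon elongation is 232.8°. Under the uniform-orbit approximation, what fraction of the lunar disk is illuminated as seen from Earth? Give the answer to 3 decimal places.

0.802

Half-versine of 232.8°: (1 − (-0.605))/2 = 0.802.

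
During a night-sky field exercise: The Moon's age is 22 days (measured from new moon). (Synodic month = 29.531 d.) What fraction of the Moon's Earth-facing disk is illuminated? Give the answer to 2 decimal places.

0.52

Elongation θ = 360° × 22/29.531 ≈ 268.2°.
With cos θ = (-0.032), the lit fraction is (1 − (-0.032))/2 ≈ 0.516.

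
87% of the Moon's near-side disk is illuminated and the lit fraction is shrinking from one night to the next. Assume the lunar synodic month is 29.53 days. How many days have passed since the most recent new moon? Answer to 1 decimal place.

18.2 days

From f = (1 − cos θ)/2: cos θ = 1 − 2×0.87 = -0.740; arccos → 137.7°.
A waning Moon lies in 180°–360°, so θ = 360° − 137.7° = 222.3°.
Age = 29.53 × 222.3°/360° ≈ 18.23 days.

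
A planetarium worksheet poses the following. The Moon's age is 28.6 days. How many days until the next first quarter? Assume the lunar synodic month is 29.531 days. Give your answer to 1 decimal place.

First quarter occurs at elongation 90°, i.e. at age 29.531 × 90/360 = 7.383 d.
Already past this cycle's first quarter; the next is at 7.383 + 29.531 = 36.914 d, so 36.914 − 28.6 = 8.314 days.

8.3 days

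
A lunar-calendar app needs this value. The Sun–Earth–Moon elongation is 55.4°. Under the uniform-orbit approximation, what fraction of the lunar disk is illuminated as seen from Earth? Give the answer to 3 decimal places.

cos 55.4° = 0.568, so f = (1 − 0.568)/2 = 0.216.

0.216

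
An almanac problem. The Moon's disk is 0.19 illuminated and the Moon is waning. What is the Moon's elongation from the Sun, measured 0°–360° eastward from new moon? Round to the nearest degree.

308°

cos θ = 1 − 2f = 0.620, giving a principal value of 51.7°.
A waning Moon lies in 180°–360°, so θ = 360° − 51.7° = 308.3°.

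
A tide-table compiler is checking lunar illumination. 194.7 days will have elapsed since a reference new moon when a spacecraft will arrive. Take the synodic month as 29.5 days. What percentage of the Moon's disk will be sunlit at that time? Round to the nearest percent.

90%

194.7/29.5 = 6.600 lunations, so 6 complete cycles and 17.70 d into the next.
The Moon has covered 17.70/29.5 of its cycle, so θ ≈ 360° × 17.70/29.5 = 216.0°.
cos 216.0° = (-0.809), so f = (1 − (-0.809))/2 = 0.905, so 90%.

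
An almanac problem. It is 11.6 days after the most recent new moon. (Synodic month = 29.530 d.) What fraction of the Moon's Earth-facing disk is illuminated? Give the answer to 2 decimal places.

0.89

Phase angle: θ = 360°·(11.6 d)/(29.530 d) = 141.4°.
With cos θ = (-0.782), the lit fraction is (1 − (-0.782))/2 ≈ 0.891.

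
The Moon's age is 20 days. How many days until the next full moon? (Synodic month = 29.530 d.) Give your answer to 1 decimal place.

Full moon occurs at elongation 180°, i.e. at age 29.530 × 180/360 = 14.765 d.
This lunation's full moon (14.765 d) has passed, so add one period: 44.295 − 20 = 24.295 days.

24.3 days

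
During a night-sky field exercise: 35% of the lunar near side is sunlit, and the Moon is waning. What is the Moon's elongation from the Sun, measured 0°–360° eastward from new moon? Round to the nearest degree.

cos θ = 1 − 2f = 0.300, giving a principal value of 72.5°.
Since the Moon is past full (waning), take the reflex angle: θ = 360° − 72.5° = 287.5°.

287°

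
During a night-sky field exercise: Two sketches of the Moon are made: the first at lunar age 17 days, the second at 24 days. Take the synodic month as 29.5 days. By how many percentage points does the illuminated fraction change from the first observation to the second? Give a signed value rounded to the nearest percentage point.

θ₁ = 360° × 17/29.5 = 207.5°, f₁ = (1 − cos θ₁)/2 = 0.944.
θ₂ = 360° × 24/29.5 = 292.9°, f₂ = (1 − cos θ₂)/2 = 0.306.
Change = f₂ − f₁ = -0.638 → -64 percentage points.

-64 pp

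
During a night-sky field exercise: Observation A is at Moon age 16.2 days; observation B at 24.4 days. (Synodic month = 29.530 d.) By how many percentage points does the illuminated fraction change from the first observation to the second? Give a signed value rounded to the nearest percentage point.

First observation: θ = 360°·16.2/29.530 = 197.5°, so f = 0.977.
Second observation: θ = 297.5°, f = 0.269.
Δf = 0.269 − 0.977 = -0.707, i.e. -71 pp.

-71 pp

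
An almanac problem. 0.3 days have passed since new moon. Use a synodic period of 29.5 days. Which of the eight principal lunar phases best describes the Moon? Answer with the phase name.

new moon

At 0.3/29.5 of the cycle, θ ≈ 4° — the new moon range.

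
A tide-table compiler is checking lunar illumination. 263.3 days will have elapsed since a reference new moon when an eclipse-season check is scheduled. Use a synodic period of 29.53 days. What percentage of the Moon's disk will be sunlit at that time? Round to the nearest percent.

7%

263.3 d spans 8 complete synodic months (8 × 29.53 = 236.24 d) plus 27.06 d.
Elongation θ = 360° × 27.06/29.53 ≈ 329.9°.
With cos θ = 0.865, the lit fraction is (1 − 0.865)/2 ≈ 0.067, so 7%.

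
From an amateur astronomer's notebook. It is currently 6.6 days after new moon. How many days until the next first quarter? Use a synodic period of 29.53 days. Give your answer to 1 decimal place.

0.8 days

First quarter is 0.25 of the way through the cycle: age 0.25 × 29.53 = 7.383 d.
So 0.783 days remain (7.383 − 6.6).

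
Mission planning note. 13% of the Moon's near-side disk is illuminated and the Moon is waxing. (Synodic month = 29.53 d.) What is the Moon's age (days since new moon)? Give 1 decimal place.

cos θ = 1 − 2f = 0.740, giving a principal value of 42.3°.
Waxing ⇒ before full, so θ = 42.3°.
At 360°/29.53 d per day, 42.3° corresponds to 3.47 days.

3.5 days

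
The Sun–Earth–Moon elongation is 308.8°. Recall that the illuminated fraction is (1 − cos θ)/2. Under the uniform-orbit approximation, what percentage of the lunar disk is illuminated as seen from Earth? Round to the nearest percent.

Half-versine of 308.8°: (1 − 0.627)/2 = 0.187, i.e. 19%.

19%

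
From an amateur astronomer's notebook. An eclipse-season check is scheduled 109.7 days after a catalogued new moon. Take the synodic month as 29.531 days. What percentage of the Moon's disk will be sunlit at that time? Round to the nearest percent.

61%

109.7/29.531 = 3.715 lunations, so 3 complete cycles and 21.11 d into the next.
The Moon has covered 21.11/29.531 of its cycle, so θ ≈ 360° × 21.11/29.531 = 257.3°.
With cos θ = (-0.220), the lit fraction is (1 − (-0.220))/2 ≈ 0.610, so 61%.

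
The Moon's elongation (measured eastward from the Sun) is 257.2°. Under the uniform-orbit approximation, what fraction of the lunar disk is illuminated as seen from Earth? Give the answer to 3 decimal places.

cos 257.2° = (-0.222), so f = (1 − (-0.222))/2 = 0.611.

0.611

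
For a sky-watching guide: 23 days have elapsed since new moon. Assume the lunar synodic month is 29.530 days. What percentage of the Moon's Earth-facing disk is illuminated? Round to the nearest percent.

Elongation θ = 360° × 23/29.530 ≈ 280.4°.
Illuminated fraction = (1 − cos 280.4°)/2 = (1 − 0.180)/2 ≈ 0.410, so 41%.

41%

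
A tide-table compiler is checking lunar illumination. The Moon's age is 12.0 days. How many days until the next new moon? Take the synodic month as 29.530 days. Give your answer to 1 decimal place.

17.5 days

The next new moon completes the synodic month: 29.530 − 12.0 = 17.530 days.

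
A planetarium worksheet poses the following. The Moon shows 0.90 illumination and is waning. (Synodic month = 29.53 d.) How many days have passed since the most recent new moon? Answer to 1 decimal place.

17.8 days

From f = (1 − cos θ)/2: cos θ = 1 − 2×0.90 = -0.800; arccos → 143.1°.
Since the Moon is past full (waning), take the reflex angle: θ = 360° − 143.1° = 216.9°.
That fraction of the synodic month is 216.9/360 × 29.53 d ≈ 17.79 d.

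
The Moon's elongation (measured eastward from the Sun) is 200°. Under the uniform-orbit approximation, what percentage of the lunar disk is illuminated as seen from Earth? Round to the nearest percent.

cos 200° = (-0.940), so f = (1 − (-0.940))/2 = 0.970, i.e. 97%.

97%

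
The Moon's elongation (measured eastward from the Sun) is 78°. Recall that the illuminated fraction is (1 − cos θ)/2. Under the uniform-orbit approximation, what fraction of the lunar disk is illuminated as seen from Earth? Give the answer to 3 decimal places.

Half-versine of 78°: (1 − 0.208)/2 = 0.396.

0.396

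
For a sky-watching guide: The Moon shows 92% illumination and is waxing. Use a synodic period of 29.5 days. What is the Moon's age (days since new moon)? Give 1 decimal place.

12.1 days

From f = (1 − cos θ)/2: cos θ = 1 − 2×0.92 = -0.840; arccos → 147.1°.
Before full moon the principal value applies: θ = 147.1°.
At 360°/29.5 d per day, 147.1° corresponds to 12.06 days.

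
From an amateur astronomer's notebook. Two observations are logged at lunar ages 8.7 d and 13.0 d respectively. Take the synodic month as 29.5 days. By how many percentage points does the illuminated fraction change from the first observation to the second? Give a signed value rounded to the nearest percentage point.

θ₁ = 360° × 8.7/29.5 = 106.2°, f₁ = (1 − cos θ₁)/2 = 0.639.
θ₂ = 360° × 13.0/29.5 = 158.6°, f₂ = (1 − cos θ₂)/2 = 0.966.
Change = f₂ − f₁ = +0.326 → +33 percentage points.

+33 percentage points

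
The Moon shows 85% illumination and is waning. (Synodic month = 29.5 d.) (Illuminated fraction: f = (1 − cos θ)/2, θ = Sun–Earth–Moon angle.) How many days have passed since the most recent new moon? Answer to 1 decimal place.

cos θ = 1 − 2f = -0.700, giving a principal value of 134.4°.
A waning Moon lies in 180°–360°, so θ = 360° − 134.4° = 225.6°.
Age = 29.5 × 225.6°/360° ≈ 18.48 days.

18.5 days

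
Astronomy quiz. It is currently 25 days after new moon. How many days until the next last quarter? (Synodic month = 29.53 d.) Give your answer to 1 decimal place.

26.7 days

Last quarter occurs at elongation 270°, i.e. at age 29.53 × 270/360 = 22.148 d.
Already past this cycle's last quarter; the next is at 22.148 + 29.53 = 51.678 d, so 51.678 − 25 = 26.678 days.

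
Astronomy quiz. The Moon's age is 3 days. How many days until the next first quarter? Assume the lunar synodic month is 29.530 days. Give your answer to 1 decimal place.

4.4 days

First quarter occurs at elongation 90°, i.e. at age 29.530 × 90/360 = 7.383 d.
That is 7.383 − 3 = 4.383 days ahead.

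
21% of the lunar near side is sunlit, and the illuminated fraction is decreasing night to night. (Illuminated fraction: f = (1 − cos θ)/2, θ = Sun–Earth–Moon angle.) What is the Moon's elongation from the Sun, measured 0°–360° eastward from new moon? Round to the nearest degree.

305°

Invert f = (1 − cos θ)/2 to get cos θ = 1 − 2(0.21) = 0.580, hence θ₀ = arccos 0.580 = 54.5°.
A waning Moon lies in 180°–360°, so θ = 360° − 54.5° = 305.5°.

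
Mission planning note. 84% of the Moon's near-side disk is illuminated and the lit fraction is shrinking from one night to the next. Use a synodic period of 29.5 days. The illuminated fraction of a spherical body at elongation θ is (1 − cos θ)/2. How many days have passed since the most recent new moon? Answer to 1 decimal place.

18.6 days

cos θ = 1 − 2f = -0.680, giving a principal value of 132.8°.
Waning ⇒ past full, so θ = 360° − 132.8° = 227.2°.
That fraction of the synodic month is 227.2/360 × 29.5 d ≈ 18.61 d.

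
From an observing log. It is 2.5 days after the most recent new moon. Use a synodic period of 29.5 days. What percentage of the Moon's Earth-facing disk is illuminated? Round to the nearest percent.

7%

Elongation θ = 360° × 2.5/29.5 ≈ 30.5°.
cos 30.5° = 0.862, so f = (1 − 0.862)/2 = 0.069, so 7%.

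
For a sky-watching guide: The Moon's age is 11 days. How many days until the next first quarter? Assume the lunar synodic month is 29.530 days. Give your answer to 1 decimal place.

25.9 days

First quarter is 0.25 of the way through the cycle: age 0.25 × 29.530 = 7.383 d.
Already past this cycle's first quarter; the next is at 7.383 + 29.530 = 36.913 d, so 36.913 − 11 = 25.913 days.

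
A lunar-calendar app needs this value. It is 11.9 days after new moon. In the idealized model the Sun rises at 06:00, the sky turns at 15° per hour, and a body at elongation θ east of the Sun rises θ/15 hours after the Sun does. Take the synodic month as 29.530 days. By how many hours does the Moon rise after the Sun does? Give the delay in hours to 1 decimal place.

9.7 h

Phase angle: θ = 360°·(11.9 d)/(29.530 d) = 145.1°.
Delay after the Sun = 145.1° / (15°/h) ≈ 9.67 h.
So the Moon rises 9.67 h after the Sun.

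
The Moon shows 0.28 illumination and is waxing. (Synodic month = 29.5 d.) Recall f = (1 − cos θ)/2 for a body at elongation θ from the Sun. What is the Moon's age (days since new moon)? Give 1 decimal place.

Invert f = (1 − cos θ)/2 to get cos θ = 1 − 2(0.28) = 0.440, hence θ₀ = arccos 0.440 = 63.9°.
The Moon is waxing (0°–180°), so θ = 63.9° directly.
That fraction of the synodic month is 63.9/360 × 29.5 d ≈ 5.24 d.

5.2 days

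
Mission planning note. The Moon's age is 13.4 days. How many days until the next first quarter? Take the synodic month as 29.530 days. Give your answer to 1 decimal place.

First quarter occurs at elongation 90°, i.e. at age 29.530 × 90/360 = 7.383 d.
This lunation's first quarter (7.383 d) has passed, so add one period: 36.913 − 13.4 = 23.513 days.

23.5 days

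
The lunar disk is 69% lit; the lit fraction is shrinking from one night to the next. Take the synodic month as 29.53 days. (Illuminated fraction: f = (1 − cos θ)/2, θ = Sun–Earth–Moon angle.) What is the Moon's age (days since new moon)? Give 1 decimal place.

Invert f = (1 − cos θ)/2 to get cos θ = 1 − 2(0.69) = -0.380, hence θ₀ = arccos -0.380 = 112.3°.
Waning ⇒ past full, so θ = 360° − 112.3° = 247.7°.
At 360°/29.53 d per day, 247.7° corresponds to 20.32 days.

20.3 days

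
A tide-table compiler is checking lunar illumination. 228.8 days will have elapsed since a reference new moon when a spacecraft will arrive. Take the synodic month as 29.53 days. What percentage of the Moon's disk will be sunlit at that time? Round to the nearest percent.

Reduce mod P: 228.8 − 7×29.53 = 22.09 d into the current lunation.
Elongation θ = 360° × 22.09/29.53 ≈ 269.3°.
Illuminated fraction = (1 − cos 269.3°)/2 = (1 − (-0.012))/2 ≈ 0.506, so 51%.

51%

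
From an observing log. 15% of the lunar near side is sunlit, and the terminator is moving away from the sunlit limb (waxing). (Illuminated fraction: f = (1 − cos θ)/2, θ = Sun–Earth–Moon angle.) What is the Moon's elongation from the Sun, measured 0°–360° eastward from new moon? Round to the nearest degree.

Invert f = (1 − cos θ)/2 to get cos θ = 1 − 2(0.15) = 0.700, hence θ₀ = arccos 0.700 = 45.6°.
Before full moon the principal value applies: θ = 45.6°.

46°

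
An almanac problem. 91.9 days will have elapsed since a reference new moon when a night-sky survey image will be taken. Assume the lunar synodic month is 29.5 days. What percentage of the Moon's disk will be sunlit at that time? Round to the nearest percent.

13%

91.9/29.5 = 3.115 lunations, so 3 complete cycles and 3.40 d into the next.
Phase angle: θ = 360°·(3.40 d)/(29.5 d) = 41.5°.
cos 41.5° = 0.749, so f = (1 − 0.749)/2 = 0.125, so 13%.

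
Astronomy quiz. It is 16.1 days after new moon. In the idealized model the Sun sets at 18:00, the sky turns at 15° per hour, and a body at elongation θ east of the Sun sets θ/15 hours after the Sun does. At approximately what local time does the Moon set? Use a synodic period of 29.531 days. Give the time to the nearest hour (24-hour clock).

07:00

Elongation θ = 360° × 16.1/29.531 ≈ 196.3°.
The Moon trails the Sun by θ/15 = 196.3/15 ≈ 13.08 hours.
18:00 + 13.08 h ≈ 07:05 → 07:00 to the nearest hour.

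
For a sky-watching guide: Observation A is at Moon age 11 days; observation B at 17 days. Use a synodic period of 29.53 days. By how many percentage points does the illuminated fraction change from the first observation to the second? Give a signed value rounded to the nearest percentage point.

First observation: θ = 360°·11/29.53 = 134.1°, so f = 0.848.
Second observation: θ = 207.2°, f = 0.945.
Δf = 0.945 − 0.848 = +0.097, i.e. +10 pp.

+10 pp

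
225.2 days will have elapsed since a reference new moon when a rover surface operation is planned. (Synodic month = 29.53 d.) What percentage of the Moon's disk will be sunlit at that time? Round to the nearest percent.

Reduce mod P: 225.2 − 7×29.53 = 18.49 d into the current lunation.
Elongation θ = 360° × 18.49/29.53 ≈ 225.4°.
Illuminated fraction = (1 − cos 225.4°)/2 = (1 − (-0.702))/2 ≈ 0.851, so 85%.

85%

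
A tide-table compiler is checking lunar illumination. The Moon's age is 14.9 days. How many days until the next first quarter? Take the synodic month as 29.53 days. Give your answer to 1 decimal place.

22.0 days

First quarter occurs at elongation 90°, i.e. at age 29.53 × 90/360 = 7.383 d.
Already past this cycle's first quarter; the next is at 7.383 + 29.53 = 36.913 d, so 36.913 − 14.9 = 22.013 days.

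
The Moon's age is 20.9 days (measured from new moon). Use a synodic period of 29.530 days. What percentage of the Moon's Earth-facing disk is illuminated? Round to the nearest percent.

63%

The Moon has covered 20.9/29.530 of its cycle, so θ ≈ 360° × 20.9/29.530 = 254.8°.
cos 254.8° = (-0.262), so f = (1 − (-0.262))/2 = 0.631, so 63%.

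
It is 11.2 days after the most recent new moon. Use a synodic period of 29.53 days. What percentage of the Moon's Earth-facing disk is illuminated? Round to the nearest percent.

86%

Elongation θ = 360° × 11.2/29.53 ≈ 136.5°.
With cos θ = (-0.726), the lit fraction is (1 − (-0.726))/2 ≈ 0.863, so 86%.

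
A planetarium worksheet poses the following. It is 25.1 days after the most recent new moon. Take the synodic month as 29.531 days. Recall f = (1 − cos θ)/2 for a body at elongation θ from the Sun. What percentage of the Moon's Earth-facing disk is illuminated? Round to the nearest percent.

Elongation θ = 360° × 25.1/29.531 ≈ 306.0°.
Illuminated fraction = (1 − cos 306.0°)/2 = (1 − 0.588)/2 ≈ 0.206, so 21%.

21%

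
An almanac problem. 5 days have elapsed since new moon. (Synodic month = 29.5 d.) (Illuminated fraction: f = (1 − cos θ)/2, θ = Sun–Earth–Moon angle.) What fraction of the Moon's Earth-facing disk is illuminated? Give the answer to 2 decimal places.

0.26

Elongation θ = 360° × 5/29.5 ≈ 61.0°.
With cos θ = 0.485, the lit fraction is (1 − 0.485)/2 ≈ 0.258.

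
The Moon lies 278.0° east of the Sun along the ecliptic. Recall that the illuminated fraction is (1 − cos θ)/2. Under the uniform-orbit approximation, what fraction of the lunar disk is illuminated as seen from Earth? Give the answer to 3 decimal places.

f = (1 − cos 278.0°)/2 = (1 − 0.139)/2 ≈ 0.430.

0.430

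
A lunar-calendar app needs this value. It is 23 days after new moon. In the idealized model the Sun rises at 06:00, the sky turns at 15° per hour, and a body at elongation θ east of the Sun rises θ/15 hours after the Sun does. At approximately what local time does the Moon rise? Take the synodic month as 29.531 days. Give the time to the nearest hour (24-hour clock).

Phase angle: θ = 360°·(23 d)/(29.531 d) = 280.4°.
The Moon trails the Sun by θ/15 = 280.4/15 ≈ 18.69 hours.
06:00 + 18.69 h ≈ 00:42 → 01:00 to the nearest hour.

01:00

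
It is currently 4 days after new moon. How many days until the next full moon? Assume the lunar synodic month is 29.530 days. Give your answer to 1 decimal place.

10.8 days

Full moon occurs at elongation 180°, i.e. at age 29.530 × 180/360 = 14.765 d.
That is 14.765 − 4 = 10.765 days ahead.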